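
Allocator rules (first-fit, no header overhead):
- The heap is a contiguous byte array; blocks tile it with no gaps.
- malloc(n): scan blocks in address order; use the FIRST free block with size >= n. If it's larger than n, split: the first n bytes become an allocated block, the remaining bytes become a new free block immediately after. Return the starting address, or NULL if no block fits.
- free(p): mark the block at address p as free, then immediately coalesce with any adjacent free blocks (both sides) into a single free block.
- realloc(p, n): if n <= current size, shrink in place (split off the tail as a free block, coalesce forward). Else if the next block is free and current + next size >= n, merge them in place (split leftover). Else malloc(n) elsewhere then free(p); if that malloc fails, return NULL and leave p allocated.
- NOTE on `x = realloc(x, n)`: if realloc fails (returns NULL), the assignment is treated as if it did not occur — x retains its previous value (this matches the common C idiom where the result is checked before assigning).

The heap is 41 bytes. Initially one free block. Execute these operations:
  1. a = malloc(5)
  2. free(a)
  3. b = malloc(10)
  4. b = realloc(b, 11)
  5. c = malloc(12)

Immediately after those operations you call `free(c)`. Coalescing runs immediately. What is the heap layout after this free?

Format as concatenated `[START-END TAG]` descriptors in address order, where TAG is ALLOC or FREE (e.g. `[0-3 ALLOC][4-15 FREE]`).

Op 1: a = malloc(5) -> a = 0; heap: [0-4 ALLOC][5-40 FREE]
Op 2: free(a) -> (freed a); heap: [0-40 FREE]
Op 3: b = malloc(10) -> b = 0; heap: [0-9 ALLOC][10-40 FREE]
Op 4: b = realloc(b, 11) -> b = 0; heap: [0-10 ALLOC][11-40 FREE]
Op 5: c = malloc(12) -> c = 11; heap: [0-10 ALLOC][11-22 ALLOC][23-40 FREE]
free(c): c = 11 -> block [11-22 ALLOC]; mark free, coalesce with adjacent free neighbors -> [0-10 ALLOC][11-40 FREE]

Answer: [0-10 ALLOC][11-40 FREE]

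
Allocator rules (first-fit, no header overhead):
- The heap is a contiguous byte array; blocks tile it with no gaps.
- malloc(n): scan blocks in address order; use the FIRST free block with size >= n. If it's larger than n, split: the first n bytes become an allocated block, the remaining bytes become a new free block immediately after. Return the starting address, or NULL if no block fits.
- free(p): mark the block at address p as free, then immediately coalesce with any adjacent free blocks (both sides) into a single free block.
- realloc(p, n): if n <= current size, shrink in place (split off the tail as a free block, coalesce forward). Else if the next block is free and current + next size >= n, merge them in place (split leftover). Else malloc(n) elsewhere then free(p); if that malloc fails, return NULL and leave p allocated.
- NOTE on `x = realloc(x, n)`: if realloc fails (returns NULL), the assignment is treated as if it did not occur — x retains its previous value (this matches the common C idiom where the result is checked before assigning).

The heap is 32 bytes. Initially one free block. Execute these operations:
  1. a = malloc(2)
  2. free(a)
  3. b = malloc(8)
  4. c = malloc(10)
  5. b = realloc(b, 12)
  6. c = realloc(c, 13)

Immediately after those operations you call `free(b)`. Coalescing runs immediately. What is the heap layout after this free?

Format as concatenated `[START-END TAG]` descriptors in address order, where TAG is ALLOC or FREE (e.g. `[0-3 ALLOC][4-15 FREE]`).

Answer: [0-7 FREE][8-17 ALLOC][18-31 FREE]

Derivation:
Op 1: a = malloc(2) -> a = 0; heap: [0-1 ALLOC][2-31 FREE]
Op 2: free(a) -> (freed a); heap: [0-31 FREE]
Op 3: b = malloc(8) -> b = 0; heap: [0-7 ALLOC][8-31 FREE]
Op 4: c = malloc(10) -> c = 8; heap: [0-7 ALLOC][8-17 ALLOC][18-31 FREE]
Op 5: b = realloc(b, 12) -> b = 18; heap: [0-7 FREE][8-17 ALLOC][18-29 ALLOC][30-31 FREE]
Op 6: c = realloc(c, 13) -> NULL (c unchanged); heap: [0-7 FREE][8-17 ALLOC][18-29 ALLOC][30-31 FREE]
free(b): b = 18 -> block [18-29 ALLOC]; mark free, coalesce with adjacent free neighbors -> [0-7 FREE][8-17 ALLOC][18-31 FREE]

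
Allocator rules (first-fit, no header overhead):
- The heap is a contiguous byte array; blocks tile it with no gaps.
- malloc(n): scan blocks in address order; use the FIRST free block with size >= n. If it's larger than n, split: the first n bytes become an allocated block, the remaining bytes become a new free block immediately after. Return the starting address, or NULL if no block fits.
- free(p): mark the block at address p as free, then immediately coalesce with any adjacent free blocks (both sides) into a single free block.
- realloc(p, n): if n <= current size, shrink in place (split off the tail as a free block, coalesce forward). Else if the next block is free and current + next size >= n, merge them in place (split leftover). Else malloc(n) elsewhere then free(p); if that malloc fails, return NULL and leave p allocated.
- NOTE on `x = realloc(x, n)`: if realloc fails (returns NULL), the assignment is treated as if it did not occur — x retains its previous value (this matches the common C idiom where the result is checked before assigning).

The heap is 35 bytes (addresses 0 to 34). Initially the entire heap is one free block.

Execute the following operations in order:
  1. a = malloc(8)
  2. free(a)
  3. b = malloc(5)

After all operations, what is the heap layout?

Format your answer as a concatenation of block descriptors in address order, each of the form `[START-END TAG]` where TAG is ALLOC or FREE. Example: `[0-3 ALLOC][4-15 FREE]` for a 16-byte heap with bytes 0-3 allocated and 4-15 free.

Answer: [0-4 ALLOC][5-34 FREE]

Derivation:
Op 1: a = malloc(8) -> a = 0; heap: [0-7 ALLOC][8-34 FREE]
Op 2: free(a) -> (freed a); heap: [0-34 FREE]
Op 3: b = malloc(5) -> b = 0; heap: [0-4 ALLOC][5-34 FREE]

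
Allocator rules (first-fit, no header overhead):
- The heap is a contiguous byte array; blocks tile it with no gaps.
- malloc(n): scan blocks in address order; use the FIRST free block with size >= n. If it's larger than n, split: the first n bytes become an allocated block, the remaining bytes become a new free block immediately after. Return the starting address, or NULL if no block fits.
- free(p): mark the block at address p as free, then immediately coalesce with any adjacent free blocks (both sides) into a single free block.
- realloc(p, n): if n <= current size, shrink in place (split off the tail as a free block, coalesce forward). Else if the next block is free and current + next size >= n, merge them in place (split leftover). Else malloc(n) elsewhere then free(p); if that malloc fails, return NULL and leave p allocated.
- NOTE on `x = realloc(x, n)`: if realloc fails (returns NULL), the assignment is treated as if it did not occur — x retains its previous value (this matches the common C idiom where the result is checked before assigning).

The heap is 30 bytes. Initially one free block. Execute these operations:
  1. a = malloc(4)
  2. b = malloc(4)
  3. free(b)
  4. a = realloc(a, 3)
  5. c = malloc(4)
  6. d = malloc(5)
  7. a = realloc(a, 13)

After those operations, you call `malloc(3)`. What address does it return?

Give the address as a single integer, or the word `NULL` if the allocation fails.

Answer: 0

Derivation:
Op 1: a = malloc(4) -> a = 0; heap: [0-3 ALLOC][4-29 FREE]
Op 2: b = malloc(4) -> b = 4; heap: [0-3 ALLOC][4-7 ALLOC][8-29 FREE]
Op 3: free(b) -> (freed b); heap: [0-3 ALLOC][4-29 FREE]
Op 4: a = realloc(a, 3) -> a = 0; heap: [0-2 ALLOC][3-29 FREE]
Op 5: c = malloc(4) -> c = 3; heap: [0-2 ALLOC][3-6 ALLOC][7-29 FREE]
Op 6: d = malloc(5) -> d = 7; heap: [0-2 ALLOC][3-6 ALLOC][7-11 ALLOC][12-29 FREE]
Op 7: a = realloc(a, 13) -> a = 12; heap: [0-2 FREE][3-6 ALLOC][7-11 ALLOC][12-24 ALLOC][25-29 FREE]
malloc(3): first-fit scan over [0-2 FREE][3-6 ALLOC][7-11 ALLOC][12-24 ALLOC][25-29 FREE] -> 0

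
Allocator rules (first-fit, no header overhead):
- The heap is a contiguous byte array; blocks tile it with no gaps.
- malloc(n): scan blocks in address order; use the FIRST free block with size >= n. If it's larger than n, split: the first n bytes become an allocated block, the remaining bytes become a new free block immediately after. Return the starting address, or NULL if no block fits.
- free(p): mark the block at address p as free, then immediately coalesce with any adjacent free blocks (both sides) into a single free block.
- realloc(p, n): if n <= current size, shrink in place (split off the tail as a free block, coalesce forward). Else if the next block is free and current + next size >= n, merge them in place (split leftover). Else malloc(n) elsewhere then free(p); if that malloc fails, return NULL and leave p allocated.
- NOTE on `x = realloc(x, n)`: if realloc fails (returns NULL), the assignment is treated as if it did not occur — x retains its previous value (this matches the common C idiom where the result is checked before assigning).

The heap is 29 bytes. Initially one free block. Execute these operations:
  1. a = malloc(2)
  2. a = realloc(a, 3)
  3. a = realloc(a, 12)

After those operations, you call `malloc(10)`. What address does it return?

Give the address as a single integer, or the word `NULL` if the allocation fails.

Answer: 12

Derivation:
Op 1: a = malloc(2) -> a = 0; heap: [0-1 ALLOC][2-28 FREE]
Op 2: a = realloc(a, 3) -> a = 0; heap: [0-2 ALLOC][3-28 FREE]
Op 3: a = realloc(a, 12) -> a = 0; heap: [0-11 ALLOC][12-28 FREE]
malloc(10): first-fit scan over [0-11 ALLOC][12-28 FREE] -> 12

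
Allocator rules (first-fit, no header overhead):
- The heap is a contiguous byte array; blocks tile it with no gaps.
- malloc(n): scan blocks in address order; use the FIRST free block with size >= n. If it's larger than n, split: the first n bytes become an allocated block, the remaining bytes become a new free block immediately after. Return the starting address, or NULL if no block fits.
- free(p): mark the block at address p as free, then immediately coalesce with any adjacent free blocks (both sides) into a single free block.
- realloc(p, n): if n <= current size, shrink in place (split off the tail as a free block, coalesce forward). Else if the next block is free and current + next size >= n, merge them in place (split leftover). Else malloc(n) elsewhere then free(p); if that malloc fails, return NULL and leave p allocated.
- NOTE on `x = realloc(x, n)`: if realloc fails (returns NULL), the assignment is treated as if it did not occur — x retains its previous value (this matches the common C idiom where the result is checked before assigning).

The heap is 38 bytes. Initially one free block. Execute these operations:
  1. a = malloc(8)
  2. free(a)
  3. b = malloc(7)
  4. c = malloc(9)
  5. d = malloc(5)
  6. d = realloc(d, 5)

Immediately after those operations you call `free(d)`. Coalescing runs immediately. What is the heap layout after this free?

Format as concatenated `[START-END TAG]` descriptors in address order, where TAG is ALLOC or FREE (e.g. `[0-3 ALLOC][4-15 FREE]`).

Op 1: a = malloc(8) -> a = 0; heap: [0-7 ALLOC][8-37 FREE]
Op 2: free(a) -> (freed a); heap: [0-37 FREE]
Op 3: b = malloc(7) -> b = 0; heap: [0-6 ALLOC][7-37 FREE]
Op 4: c = malloc(9) -> c = 7; heap: [0-6 ALLOC][7-15 ALLOC][16-37 FREE]
Op 5: d = malloc(5) -> d = 16; heap: [0-6 ALLOC][7-15 ALLOC][16-20 ALLOC][21-37 FREE]
Op 6: d = realloc(d, 5) -> d = 16; heap: [0-6 ALLOC][7-15 ALLOC][16-20 ALLOC][21-37 FREE]
free(d): d = 16 -> block [16-20 ALLOC]; mark free, coalesce with adjacent free neighbors -> [0-6 ALLOC][7-15 ALLOC][16-37 FREE]

Answer: [0-6 ALLOC][7-15 ALLOC][16-37 FREE]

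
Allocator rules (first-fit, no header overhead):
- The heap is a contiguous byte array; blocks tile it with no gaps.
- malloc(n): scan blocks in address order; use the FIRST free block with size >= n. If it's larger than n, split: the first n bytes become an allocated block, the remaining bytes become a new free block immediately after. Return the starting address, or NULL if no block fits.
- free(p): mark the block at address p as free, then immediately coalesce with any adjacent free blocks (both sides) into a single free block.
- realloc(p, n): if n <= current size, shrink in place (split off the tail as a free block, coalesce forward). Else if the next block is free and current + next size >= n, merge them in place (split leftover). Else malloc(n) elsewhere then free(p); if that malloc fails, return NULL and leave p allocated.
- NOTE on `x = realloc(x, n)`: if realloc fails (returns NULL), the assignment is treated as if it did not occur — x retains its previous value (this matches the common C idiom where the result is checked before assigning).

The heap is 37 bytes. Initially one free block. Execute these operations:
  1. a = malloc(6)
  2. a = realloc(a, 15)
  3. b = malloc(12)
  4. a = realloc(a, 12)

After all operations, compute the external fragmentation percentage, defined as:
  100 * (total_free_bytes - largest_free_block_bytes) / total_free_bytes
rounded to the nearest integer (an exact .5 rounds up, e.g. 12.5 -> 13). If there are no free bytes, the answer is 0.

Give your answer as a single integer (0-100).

Answer: 23

Derivation:
Op 1: a = malloc(6) -> a = 0; heap: [0-5 ALLOC][6-36 FREE]
Op 2: a = realloc(a, 15) -> a = 0; heap: [0-14 ALLOC][15-36 FREE]
Op 3: b = malloc(12) -> b = 15; heap: [0-14 ALLOC][15-26 ALLOC][27-36 FREE]
Op 4: a = realloc(a, 12) -> a = 0; heap: [0-11 ALLOC][12-14 FREE][15-26 ALLOC][27-36 FREE]
Free blocks: [3 10] total_free=13 largest=10 -> 100*(13-10)/13 = 300/13 ≈ 23.077 -> rounds to 23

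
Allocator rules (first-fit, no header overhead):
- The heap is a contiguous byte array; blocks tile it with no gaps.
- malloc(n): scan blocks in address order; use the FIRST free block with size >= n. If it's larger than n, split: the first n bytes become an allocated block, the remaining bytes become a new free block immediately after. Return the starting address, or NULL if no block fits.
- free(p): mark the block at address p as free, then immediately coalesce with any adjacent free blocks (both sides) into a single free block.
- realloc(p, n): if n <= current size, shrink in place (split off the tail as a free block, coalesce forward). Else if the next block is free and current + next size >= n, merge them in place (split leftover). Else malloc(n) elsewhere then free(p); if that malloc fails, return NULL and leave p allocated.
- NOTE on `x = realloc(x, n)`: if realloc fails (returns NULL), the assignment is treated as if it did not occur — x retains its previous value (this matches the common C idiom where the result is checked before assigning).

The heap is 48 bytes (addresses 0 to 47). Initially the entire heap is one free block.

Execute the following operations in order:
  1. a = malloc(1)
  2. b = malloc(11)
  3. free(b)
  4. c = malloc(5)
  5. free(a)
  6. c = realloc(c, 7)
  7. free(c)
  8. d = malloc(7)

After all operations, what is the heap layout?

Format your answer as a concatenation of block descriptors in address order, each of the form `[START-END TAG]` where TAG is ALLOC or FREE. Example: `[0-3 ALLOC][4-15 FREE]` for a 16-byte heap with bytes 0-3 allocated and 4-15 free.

Answer: [0-6 ALLOC][7-47 FREE]

Derivation:
Op 1: a = malloc(1) -> a = 0; heap: [0-0 ALLOC][1-47 FREE]
Op 2: b = malloc(11) -> b = 1; heap: [0-0 ALLOC][1-11 ALLOC][12-47 FREE]
Op 3: free(b) -> (freed b); heap: [0-0 ALLOC][1-47 FREE]
Op 4: c = malloc(5) -> c = 1; heap: [0-0 ALLOC][1-5 ALLOC][6-47 FREE]
Op 5: free(a) -> (freed a); heap: [0-0 FREE][1-5 ALLOC][6-47 FREE]
Op 6: c = realloc(c, 7) -> c = 1; heap: [0-0 FREE][1-7 ALLOC][8-47 FREE]
Op 7: free(c) -> (freed c); heap: [0-47 FREE]
Op 8: d = malloc(7) -> d = 0; heap: [0-6 ALLOC][7-47 FREE]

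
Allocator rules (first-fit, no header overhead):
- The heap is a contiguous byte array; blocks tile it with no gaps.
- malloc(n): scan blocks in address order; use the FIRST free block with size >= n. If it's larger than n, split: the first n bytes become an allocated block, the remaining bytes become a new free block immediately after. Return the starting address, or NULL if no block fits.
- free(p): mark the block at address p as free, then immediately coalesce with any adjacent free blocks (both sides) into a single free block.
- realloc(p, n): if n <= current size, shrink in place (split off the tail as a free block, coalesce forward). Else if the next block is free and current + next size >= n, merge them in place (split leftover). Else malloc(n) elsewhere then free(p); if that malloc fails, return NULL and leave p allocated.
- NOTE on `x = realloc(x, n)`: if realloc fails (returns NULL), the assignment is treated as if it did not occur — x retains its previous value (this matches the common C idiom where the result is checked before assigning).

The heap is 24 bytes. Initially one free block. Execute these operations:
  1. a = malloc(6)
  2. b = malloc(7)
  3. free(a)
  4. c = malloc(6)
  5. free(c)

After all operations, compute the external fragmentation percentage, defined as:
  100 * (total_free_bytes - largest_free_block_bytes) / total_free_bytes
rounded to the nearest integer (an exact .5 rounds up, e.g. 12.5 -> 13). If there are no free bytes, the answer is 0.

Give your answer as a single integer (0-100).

Op 1: a = malloc(6) -> a = 0; heap: [0-5 ALLOC][6-23 FREE]
Op 2: b = malloc(7) -> b = 6; heap: [0-5 ALLOC][6-12 ALLOC][13-23 FREE]
Op 3: free(a) -> (freed a); heap: [0-5 FREE][6-12 ALLOC][13-23 FREE]
Op 4: c = malloc(6) -> c = 0; heap: [0-5 ALLOC][6-12 ALLOC][13-23 FREE]
Op 5: free(c) -> (freed c); heap: [0-5 FREE][6-12 ALLOC][13-23 FREE]
Free blocks: [6 11] total_free=17 largest=11 -> 100*(17-11)/17 = 600/17 ≈ 35.294 -> rounds to 35

Answer: 35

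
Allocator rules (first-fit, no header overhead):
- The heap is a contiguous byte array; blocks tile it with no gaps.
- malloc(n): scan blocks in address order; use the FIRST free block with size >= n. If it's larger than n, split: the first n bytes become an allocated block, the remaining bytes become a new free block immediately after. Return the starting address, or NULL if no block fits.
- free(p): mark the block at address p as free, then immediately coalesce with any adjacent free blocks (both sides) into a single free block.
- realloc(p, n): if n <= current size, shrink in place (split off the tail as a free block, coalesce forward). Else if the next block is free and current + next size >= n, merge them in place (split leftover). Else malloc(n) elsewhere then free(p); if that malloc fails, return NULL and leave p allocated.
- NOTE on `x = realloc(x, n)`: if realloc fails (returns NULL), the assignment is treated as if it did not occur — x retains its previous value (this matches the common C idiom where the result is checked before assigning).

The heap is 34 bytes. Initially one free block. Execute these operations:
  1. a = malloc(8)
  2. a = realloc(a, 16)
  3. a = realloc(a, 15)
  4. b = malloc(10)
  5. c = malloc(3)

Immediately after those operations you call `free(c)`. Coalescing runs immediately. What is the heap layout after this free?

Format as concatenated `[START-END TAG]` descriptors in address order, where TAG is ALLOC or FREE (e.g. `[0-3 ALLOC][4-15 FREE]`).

Op 1: a = malloc(8) -> a = 0; heap: [0-7 ALLOC][8-33 FREE]
Op 2: a = realloc(a, 16) -> a = 0; heap: [0-15 ALLOC][16-33 FREE]
Op 3: a = realloc(a, 15) -> a = 0; heap: [0-14 ALLOC][15-33 FREE]
Op 4: b = malloc(10) -> b = 15; heap: [0-14 ALLOC][15-24 ALLOC][25-33 FREE]
Op 5: c = malloc(3) -> c = 25; heap: [0-14 ALLOC][15-24 ALLOC][25-27 ALLOC][28-33 FREE]
free(c): c = 25 -> block [25-27 ALLOC]; mark free, coalesce with adjacent free neighbors -> [0-14 ALLOC][15-24 ALLOC][25-33 FREE]

Answer: [0-14 ALLOC][15-24 ALLOC][25-33 FREE]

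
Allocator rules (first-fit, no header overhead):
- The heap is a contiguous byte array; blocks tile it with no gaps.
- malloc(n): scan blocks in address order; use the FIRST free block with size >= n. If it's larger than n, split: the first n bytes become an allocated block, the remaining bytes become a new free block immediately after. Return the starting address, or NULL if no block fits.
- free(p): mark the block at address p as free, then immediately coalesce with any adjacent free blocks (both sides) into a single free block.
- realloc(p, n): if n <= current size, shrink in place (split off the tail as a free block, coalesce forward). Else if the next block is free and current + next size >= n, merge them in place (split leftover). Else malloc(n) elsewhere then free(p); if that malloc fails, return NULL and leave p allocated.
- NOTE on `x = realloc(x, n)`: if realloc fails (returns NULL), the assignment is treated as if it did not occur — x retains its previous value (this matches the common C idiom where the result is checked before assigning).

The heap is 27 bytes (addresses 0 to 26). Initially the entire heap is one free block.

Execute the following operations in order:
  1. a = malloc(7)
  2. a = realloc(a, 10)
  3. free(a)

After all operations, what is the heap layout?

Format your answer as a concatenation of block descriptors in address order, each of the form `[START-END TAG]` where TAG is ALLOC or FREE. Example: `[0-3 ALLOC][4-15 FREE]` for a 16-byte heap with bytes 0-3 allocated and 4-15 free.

Op 1: a = malloc(7) -> a = 0; heap: [0-6 ALLOC][7-26 FREE]
Op 2: a = realloc(a, 10) -> a = 0; heap: [0-9 ALLOC][10-26 FREE]
Op 3: free(a) -> (freed a); heap: [0-26 FREE]

Answer: [0-26 FREE]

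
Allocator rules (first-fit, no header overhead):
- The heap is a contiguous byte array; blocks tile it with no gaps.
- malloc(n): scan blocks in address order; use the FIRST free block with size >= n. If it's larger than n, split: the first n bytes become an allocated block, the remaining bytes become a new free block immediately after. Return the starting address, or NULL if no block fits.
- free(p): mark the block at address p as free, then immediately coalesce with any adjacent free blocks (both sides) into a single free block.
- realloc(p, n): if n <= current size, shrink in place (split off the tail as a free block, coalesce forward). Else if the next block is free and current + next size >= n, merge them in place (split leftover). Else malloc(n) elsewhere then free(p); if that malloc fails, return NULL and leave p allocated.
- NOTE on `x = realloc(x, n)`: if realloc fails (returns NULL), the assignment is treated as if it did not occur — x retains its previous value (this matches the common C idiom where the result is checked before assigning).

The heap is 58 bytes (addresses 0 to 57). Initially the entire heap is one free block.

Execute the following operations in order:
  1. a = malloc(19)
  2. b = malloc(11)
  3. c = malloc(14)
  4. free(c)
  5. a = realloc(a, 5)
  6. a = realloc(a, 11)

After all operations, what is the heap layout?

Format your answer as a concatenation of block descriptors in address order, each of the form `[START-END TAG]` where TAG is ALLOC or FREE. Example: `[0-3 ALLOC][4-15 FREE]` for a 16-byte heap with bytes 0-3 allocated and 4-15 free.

Op 1: a = malloc(19) -> a = 0; heap: [0-18 ALLOC][19-57 FREE]
Op 2: b = malloc(11) -> b = 19; heap: [0-18 ALLOC][19-29 ALLOC][30-57 FREE]
Op 3: c = malloc(14) -> c = 30; heap: [0-18 ALLOC][19-29 ALLOC][30-43 ALLOC][44-57 FREE]
Op 4: free(c) -> (freed c); heap: [0-18 ALLOC][19-29 ALLOC][30-57 FREE]
Op 5: a = realloc(a, 5) -> a = 0; heap: [0-4 ALLOC][5-18 FREE][19-29 ALLOC][30-57 FREE]
Op 6: a = realloc(a, 11) -> a = 0; heap: [0-10 ALLOC][11-18 FREE][19-29 ALLOC][30-57 FREE]

Answer: [0-10 ALLOC][11-18 FREE][19-29 ALLOC][30-57 FREE]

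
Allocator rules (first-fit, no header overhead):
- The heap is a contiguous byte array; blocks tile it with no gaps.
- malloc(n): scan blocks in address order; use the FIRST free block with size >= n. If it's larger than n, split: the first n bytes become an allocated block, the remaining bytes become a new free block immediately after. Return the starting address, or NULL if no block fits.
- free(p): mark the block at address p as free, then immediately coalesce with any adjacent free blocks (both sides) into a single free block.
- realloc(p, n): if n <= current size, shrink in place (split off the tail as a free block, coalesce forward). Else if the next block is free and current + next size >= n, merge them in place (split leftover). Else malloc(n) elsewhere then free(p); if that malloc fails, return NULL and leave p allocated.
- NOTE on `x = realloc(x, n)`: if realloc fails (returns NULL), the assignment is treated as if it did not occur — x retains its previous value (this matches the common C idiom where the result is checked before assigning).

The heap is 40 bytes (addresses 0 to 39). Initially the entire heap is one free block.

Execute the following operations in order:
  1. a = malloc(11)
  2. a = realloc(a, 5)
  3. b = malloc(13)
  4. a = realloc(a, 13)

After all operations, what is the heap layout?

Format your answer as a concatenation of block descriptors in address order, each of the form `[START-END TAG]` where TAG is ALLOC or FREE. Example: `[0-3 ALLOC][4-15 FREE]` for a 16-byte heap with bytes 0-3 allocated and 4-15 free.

Op 1: a = malloc(11) -> a = 0; heap: [0-10 ALLOC][11-39 FREE]
Op 2: a = realloc(a, 5) -> a = 0; heap: [0-4 ALLOC][5-39 FREE]
Op 3: b = malloc(13) -> b = 5; heap: [0-4 ALLOC][5-17 ALLOC][18-39 FREE]
Op 4: a = realloc(a, 13) -> a = 18; heap: [0-4 FREE][5-17 ALLOC][18-30 ALLOC][31-39 FREE]

Answer: [0-4 FREE][5-17 ALLOC][18-30 ALLOC][31-39 FREE]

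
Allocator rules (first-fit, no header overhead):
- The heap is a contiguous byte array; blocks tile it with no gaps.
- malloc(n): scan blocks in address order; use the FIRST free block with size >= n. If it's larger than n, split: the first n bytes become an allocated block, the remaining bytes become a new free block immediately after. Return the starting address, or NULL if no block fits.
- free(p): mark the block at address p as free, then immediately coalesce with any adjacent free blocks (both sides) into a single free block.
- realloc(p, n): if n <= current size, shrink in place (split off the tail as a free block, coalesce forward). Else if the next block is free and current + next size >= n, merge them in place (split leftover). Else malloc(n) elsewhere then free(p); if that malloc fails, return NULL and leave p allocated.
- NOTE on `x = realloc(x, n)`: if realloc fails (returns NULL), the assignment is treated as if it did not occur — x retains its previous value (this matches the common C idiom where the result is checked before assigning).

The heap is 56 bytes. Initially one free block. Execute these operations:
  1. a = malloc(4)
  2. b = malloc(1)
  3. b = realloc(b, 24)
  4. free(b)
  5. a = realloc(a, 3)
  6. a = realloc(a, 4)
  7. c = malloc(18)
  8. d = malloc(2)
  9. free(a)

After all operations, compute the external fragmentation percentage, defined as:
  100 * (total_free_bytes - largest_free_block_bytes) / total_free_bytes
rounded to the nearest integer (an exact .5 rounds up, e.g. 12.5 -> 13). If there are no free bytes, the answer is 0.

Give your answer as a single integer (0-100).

Answer: 11

Derivation:
Op 1: a = malloc(4) -> a = 0; heap: [0-3 ALLOC][4-55 FREE]
Op 2: b = malloc(1) -> b = 4; heap: [0-3 ALLOC][4-4 ALLOC][5-55 FREE]
Op 3: b = realloc(b, 24) -> b = 4; heap: [0-3 ALLOC][4-27 ALLOC][28-55 FREE]
Op 4: free(b) -> (freed b); heap: [0-3 ALLOC][4-55 FREE]
Op 5: a = realloc(a, 3) -> a = 0; heap: [0-2 ALLOC][3-55 FREE]
Op 6: a = realloc(a, 4) -> a = 0; heap: [0-3 ALLOC][4-55 FREE]
Op 7: c = malloc(18) -> c = 4; heap: [0-3 ALLOC][4-21 ALLOC][22-55 FREE]
Op 8: d = malloc(2) -> d = 22; heap: [0-3 ALLOC][4-21 ALLOC][22-23 ALLOC][24-55 FREE]
Op 9: free(a) -> (freed a); heap: [0-3 FREE][4-21 ALLOC][22-23 ALLOC][24-55 FREE]
Free blocks: [4 32] total_free=36 largest=32 -> 100*(36-32)/36 = 400/36 ≈ 11.111 -> rounds to 11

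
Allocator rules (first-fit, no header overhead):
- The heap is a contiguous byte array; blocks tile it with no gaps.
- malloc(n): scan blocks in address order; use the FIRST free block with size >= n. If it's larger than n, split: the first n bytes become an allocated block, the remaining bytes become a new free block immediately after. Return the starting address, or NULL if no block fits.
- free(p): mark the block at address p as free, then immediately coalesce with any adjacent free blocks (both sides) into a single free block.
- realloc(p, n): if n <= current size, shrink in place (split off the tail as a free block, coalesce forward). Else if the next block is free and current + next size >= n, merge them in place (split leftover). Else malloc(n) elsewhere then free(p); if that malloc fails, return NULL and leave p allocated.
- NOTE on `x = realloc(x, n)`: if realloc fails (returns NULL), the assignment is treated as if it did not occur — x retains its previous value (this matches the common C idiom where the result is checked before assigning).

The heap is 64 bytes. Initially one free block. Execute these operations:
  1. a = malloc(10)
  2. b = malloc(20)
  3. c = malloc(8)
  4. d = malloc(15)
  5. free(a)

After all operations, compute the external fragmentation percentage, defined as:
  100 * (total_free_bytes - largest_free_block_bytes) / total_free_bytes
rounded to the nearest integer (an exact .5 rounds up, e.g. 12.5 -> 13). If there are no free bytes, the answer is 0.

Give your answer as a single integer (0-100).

Answer: 48

Derivation:
Op 1: a = malloc(10) -> a = 0; heap: [0-9 ALLOC][10-63 FREE]
Op 2: b = malloc(20) -> b = 10; heap: [0-9 ALLOC][10-29 ALLOC][30-63 FREE]
Op 3: c = malloc(8) -> c = 30; heap: [0-9 ALLOC][10-29 ALLOC][30-37 ALLOC][38-63 FREE]
Op 4: d = malloc(15) -> d = 38; heap: [0-9 ALLOC][10-29 ALLOC][30-37 ALLOC][38-52 ALLOC][53-63 FREE]
Op 5: free(a) -> (freed a); heap: [0-9 FREE][10-29 ALLOC][30-37 ALLOC][38-52 ALLOC][53-63 FREE]
Free blocks: [10 11] total_free=21 largest=11 -> 100*(21-11)/21 = 1000/21 ≈ 47.619 -> rounds to 48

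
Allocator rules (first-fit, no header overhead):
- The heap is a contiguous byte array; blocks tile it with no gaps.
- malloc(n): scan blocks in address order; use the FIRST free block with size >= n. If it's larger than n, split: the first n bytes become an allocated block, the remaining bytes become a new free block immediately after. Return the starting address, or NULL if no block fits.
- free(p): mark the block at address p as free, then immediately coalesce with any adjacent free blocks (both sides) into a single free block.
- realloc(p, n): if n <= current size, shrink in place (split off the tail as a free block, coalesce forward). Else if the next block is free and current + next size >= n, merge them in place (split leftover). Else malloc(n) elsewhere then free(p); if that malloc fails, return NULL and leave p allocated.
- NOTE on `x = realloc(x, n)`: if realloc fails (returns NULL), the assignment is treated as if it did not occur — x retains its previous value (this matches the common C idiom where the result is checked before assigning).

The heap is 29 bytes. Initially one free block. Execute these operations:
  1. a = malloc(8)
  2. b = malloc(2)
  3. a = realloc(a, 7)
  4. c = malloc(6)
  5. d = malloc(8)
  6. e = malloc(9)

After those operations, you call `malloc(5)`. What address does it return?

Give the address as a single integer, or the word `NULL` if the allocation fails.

Answer: 24

Derivation:
Op 1: a = malloc(8) -> a = 0; heap: [0-7 ALLOC][8-28 FREE]
Op 2: b = malloc(2) -> b = 8; heap: [0-7 ALLOC][8-9 ALLOC][10-28 FREE]
Op 3: a = realloc(a, 7) -> a = 0; heap: [0-6 ALLOC][7-7 FREE][8-9 ALLOC][10-28 FREE]
Op 4: c = malloc(6) -> c = 10; heap: [0-6 ALLOC][7-7 FREE][8-9 ALLOC][10-15 ALLOC][16-28 FREE]
Op 5: d = malloc(8) -> d = 16; heap: [0-6 ALLOC][7-7 FREE][8-9 ALLOC][10-15 ALLOC][16-23 ALLOC][24-28 FREE]
Op 6: e = malloc(9) -> e = NULL; heap: [0-6 ALLOC][7-7 FREE][8-9 ALLOC][10-15 ALLOC][16-23 ALLOC][24-28 FREE]
malloc(5): first-fit scan over [0-6 ALLOC][7-7 FREE][8-9 ALLOC][10-15 ALLOC][16-23 ALLOC][24-28 FREE] -> 24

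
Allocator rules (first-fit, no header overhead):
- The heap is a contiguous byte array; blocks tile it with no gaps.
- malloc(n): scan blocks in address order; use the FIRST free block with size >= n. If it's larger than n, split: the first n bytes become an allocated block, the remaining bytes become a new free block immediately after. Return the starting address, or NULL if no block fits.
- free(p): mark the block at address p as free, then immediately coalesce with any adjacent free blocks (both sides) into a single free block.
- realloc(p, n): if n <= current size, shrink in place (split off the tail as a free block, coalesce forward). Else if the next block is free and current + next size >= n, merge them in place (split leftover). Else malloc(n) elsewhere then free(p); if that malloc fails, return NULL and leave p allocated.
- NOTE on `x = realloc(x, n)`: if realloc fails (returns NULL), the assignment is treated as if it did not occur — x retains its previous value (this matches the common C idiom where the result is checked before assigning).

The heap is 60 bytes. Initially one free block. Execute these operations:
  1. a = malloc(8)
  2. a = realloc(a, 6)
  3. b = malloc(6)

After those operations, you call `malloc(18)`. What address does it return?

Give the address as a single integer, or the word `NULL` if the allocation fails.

Answer: 12

Derivation:
Op 1: a = malloc(8) -> a = 0; heap: [0-7 ALLOC][8-59 FREE]
Op 2: a = realloc(a, 6) -> a = 0; heap: [0-5 ALLOC][6-59 FREE]
Op 3: b = malloc(6) -> b = 6; heap: [0-5 ALLOC][6-11 ALLOC][12-59 FREE]
malloc(18): first-fit scan over [0-5 ALLOC][6-11 ALLOC][12-59 FREE] -> 12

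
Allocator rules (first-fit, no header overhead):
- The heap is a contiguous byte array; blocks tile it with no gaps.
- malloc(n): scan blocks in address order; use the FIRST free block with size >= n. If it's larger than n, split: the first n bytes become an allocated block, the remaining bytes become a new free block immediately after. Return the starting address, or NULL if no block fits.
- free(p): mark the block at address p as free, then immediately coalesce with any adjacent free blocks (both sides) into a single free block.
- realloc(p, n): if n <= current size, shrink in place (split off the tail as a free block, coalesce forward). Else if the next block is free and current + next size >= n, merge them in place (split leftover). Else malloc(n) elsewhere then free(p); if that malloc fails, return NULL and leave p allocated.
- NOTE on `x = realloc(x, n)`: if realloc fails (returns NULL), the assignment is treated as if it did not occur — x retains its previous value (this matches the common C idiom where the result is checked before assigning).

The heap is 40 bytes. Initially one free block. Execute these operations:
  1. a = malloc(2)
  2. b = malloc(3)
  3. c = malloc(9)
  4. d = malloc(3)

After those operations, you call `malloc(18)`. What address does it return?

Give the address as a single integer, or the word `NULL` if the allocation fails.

Answer: 17

Derivation:
Op 1: a = malloc(2) -> a = 0; heap: [0-1 ALLOC][2-39 FREE]
Op 2: b = malloc(3) -> b = 2; heap: [0-1 ALLOC][2-4 ALLOC][5-39 FREE]
Op 3: c = malloc(9) -> c = 5; heap: [0-1 ALLOC][2-4 ALLOC][5-13 ALLOC][14-39 FREE]
Op 4: d = malloc(3) -> d = 14; heap: [0-1 ALLOC][2-4 ALLOC][5-13 ALLOC][14-16 ALLOC][17-39 FREE]
malloc(18): first-fit scan over [0-1 ALLOC][2-4 ALLOC][5-13 ALLOC][14-16 ALLOC][17-39 FREE] -> 17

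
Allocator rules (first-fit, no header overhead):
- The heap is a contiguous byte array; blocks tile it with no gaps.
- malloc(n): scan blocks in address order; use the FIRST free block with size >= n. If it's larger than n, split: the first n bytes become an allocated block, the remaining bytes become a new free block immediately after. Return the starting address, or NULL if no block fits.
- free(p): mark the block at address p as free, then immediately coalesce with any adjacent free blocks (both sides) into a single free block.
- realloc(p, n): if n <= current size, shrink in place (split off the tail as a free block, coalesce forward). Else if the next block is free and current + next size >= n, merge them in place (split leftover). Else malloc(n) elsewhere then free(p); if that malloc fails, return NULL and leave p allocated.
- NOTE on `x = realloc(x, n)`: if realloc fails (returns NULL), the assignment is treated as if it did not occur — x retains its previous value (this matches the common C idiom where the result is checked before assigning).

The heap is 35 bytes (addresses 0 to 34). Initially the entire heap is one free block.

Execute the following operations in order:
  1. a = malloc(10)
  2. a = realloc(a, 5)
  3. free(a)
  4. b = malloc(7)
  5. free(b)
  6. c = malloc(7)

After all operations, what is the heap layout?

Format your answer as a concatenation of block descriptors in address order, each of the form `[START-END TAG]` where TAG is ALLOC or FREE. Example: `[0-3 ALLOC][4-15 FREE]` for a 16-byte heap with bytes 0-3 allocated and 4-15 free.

Answer: [0-6 ALLOC][7-34 FREE]

Derivation:
Op 1: a = malloc(10) -> a = 0; heap: [0-9 ALLOC][10-34 FREE]
Op 2: a = realloc(a, 5) -> a = 0; heap: [0-4 ALLOC][5-34 FREE]
Op 3: free(a) -> (freed a); heap: [0-34 FREE]
Op 4: b = malloc(7) -> b = 0; heap: [0-6 ALLOC][7-34 FREE]
Op 5: free(b) -> (freed b); heap: [0-34 FREE]
Op 6: c = malloc(7) -> c = 0; heap: [0-6 ALLOC][7-34 FREE]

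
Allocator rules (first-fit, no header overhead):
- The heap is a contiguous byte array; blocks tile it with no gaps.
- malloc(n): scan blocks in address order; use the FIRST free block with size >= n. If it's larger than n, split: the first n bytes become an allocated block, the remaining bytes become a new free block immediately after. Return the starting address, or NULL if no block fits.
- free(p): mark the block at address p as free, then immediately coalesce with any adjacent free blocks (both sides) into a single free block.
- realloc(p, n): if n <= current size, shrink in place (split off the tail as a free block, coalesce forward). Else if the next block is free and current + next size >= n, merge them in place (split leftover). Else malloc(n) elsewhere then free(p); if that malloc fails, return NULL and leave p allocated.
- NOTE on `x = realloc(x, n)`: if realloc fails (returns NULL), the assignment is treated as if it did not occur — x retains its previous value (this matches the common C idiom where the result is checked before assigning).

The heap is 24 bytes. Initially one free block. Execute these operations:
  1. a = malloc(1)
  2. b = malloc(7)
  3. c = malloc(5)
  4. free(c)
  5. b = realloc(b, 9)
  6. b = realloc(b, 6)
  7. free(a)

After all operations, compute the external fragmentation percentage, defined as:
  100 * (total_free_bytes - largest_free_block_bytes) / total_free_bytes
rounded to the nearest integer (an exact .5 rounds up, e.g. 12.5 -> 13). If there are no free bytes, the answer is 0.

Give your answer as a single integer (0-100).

Answer: 6

Derivation:
Op 1: a = malloc(1) -> a = 0; heap: [0-0 ALLOC][1-23 FREE]
Op 2: b = malloc(7) -> b = 1; heap: [0-0 ALLOC][1-7 ALLOC][8-23 FREE]
Op 3: c = malloc(5) -> c = 8; heap: [0-0 ALLOC][1-7 ALLOC][8-12 ALLOC][13-23 FREE]
Op 4: free(c) -> (freed c); heap: [0-0 ALLOC][1-7 ALLOC][8-23 FREE]
Op 5: b = realloc(b, 9) -> b = 1; heap: [0-0 ALLOC][1-9 ALLOC][10-23 FREE]
Op 6: b = realloc(b, 6) -> b = 1; heap: [0-0 ALLOC][1-6 ALLOC][7-23 FREE]
Op 7: free(a) -> (freed a); heap: [0-0 FREE][1-6 ALLOC][7-23 FREE]
Free blocks: [1 17] total_free=18 largest=17 -> 100*(18-17)/18 = 100/18 ≈ 5.556 -> rounds to 6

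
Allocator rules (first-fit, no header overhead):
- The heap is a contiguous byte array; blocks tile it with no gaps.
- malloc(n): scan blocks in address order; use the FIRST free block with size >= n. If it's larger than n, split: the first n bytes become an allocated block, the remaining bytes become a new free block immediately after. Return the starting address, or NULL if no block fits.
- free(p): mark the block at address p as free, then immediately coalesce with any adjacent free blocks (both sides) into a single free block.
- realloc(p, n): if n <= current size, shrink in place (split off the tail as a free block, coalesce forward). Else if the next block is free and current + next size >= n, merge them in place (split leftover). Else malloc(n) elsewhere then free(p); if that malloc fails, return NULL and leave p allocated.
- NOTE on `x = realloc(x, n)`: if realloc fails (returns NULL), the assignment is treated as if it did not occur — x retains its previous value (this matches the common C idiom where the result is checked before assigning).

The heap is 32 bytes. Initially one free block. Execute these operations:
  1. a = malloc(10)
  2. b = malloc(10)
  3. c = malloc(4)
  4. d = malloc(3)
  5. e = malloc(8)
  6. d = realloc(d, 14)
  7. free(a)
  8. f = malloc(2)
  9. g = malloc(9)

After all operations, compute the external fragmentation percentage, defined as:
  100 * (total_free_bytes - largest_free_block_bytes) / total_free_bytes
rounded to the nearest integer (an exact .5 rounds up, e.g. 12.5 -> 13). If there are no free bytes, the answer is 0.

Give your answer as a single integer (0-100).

Op 1: a = malloc(10) -> a = 0; heap: [0-9 ALLOC][10-31 FREE]
Op 2: b = malloc(10) -> b = 10; heap: [0-9 ALLOC][10-19 ALLOC][20-31 FREE]
Op 3: c = malloc(4) -> c = 20; heap: [0-9 ALLOC][10-19 ALLOC][20-23 ALLOC][24-31 FREE]
Op 4: d = malloc(3) -> d = 24; heap: [0-9 ALLOC][10-19 ALLOC][20-23 ALLOC][24-26 ALLOC][27-31 FREE]
Op 5: e = malloc(8) -> e = NULL; heap: [0-9 ALLOC][10-19 ALLOC][20-23 ALLOC][24-26 ALLOC][27-31 FREE]
Op 6: d = realloc(d, 14) -> NULL (d unchanged); heap: [0-9 ALLOC][10-19 ALLOC][20-23 ALLOC][24-26 ALLOC][27-31 FREE]
Op 7: free(a) -> (freed a); heap: [0-9 FREE][10-19 ALLOC][20-23 ALLOC][24-26 ALLOC][27-31 FREE]
Op 8: f = malloc(2) -> f = 0; heap: [0-1 ALLOC][2-9 FREE][10-19 ALLOC][20-23 ALLOC][24-26 ALLOC][27-31 FREE]
Op 9: g = malloc(9) -> g = NULL; heap: [0-1 ALLOC][2-9 FREE][10-19 ALLOC][20-23 ALLOC][24-26 ALLOC][27-31 FREE]
Free blocks: [8 5] total_free=13 largest=8 -> 100*(13-8)/13 = 500/13 ≈ 38.462 -> rounds to 38

Answer: 38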